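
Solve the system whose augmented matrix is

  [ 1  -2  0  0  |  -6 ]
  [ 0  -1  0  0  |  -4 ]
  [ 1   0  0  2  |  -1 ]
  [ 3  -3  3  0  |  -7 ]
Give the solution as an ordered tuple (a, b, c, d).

(2, 4, -1/3, -3/2)

Subtract ρ1 from ρ3.
  [ 1  -2  0  0  |  -6 ]
  [ 0  -1  0  0  |  -4 ]
  [ 0   2  0  2  |   5 ]
  [ 3  -3  3  0  |  -7 ]
Subtract 3 times ρ1 from ρ4.
  [ 1  -2  0  0  |  -6 ]
  [ 0  -1  0  0  |  -4 ]
  [ 0   2  0  2  |   5 ]
  [ 0   3  3  0  |  11 ]
Multiply ρ2 by -1.
  [ 1  -2  0  0  |  -6 ]
  [ 0   1  0  0  |   4 ]
  [ 0   2  0  2  |   5 ]
  [ 0   3  3  0  |  11 ]
Subtract 2 times ρ2 from ρ3.
  [ 1  -2  0  0  |  -6 ]
  [ 0   1  0  0  |   4 ]
  [ 0   0  0  2  |  -3 ]
  [ 0   3  3  0  |  11 ]
Subtract 3 times ρ2 from ρ4.
  [ 1  -2  0  0  |  -6 ]
  [ 0   1  0  0  |   4 ]
  [ 0   0  0  2  |  -3 ]
  [ 0   0  3  0  |  -1 ]
Swap ρ3 and ρ4.
  [ 1  -2  0  0  |  -6 ]
  [ 0   1  0  0  |   4 ]
  [ 0   0  3  0  |  -1 ]
  [ 0   0  0  2  |  -3 ]
Multiply ρ3 by 1/3.
  [ 1  -2  0  0  |    -6 ]
  [ 0   1  0  0  |     4 ]
  [ 0   0  1  0  |  -1/3 ]
  [ 0   0  0  2  |    -3 ]
Multiply ρ4 by 1/2.
  [ 1  -2  0  0  |    -6 ]
  [ 0   1  0  0  |     4 ]
  [ 0   0  1  0  |  -1/3 ]
  [ 0   0  0  1  |  -3/2 ]
Add 2 times ρ2 to ρ1.
  [ 1  0  0  0  |     2 ]
  [ 0  1  0  0  |     4 ]
  [ 0  0  1  0  |  -1/3 ]
  [ 0  0  0  1  |  -3/2 ]
Reading off the last column: a = 2, b = 4, c = -1/3, d = -3/2.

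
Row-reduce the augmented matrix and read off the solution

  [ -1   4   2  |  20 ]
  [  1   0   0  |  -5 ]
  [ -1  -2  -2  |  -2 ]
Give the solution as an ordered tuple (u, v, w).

Multiply R1 by -1.
Subtract R1 from R2.
Add R1 to R3.
Multiply R2 by 1/4.
Add 6 times R2 to R3.
Multiply R3 by -1.
Subtract 1/2 times R3 from R2.
Add 2 times R3 to R1.
Add 4 times R2 to R1.
Reading off the last column: u = -5, v = 4, w = -1/2.

(-5, 4, -1/2)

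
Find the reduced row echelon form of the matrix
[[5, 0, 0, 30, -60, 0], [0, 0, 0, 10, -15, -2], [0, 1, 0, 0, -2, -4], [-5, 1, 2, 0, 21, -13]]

R1 := 1/5·R1
  [  1  0  0   6  -12    0 ]
  [  0  0  0  10  -15   -2 ]
  [  0  1  0   0   -2   -4 ]
  [ -5  1  2   0   21  -13 ]
R4 := R4 + 5·R1
  [ 1  0  0   6  -12    0 ]
  [ 0  0  0  10  -15   -2 ]
  [ 0  1  0   0   -2   -4 ]
  [ 0  1  2  30  -39  -13 ]
R2 <-> R3
  [ 1  0  0   6  -12    0 ]
  [ 0  1  0   0   -2   -4 ]
  [ 0  0  0  10  -15   -2 ]
  [ 0  1  2  30  -39  -13 ]
R4 := R4 − R2
  [ 1  0  0   6  -12   0 ]
  [ 0  1  0   0   -2  -4 ]
  [ 0  0  0  10  -15  -2 ]
  [ 0  0  2  30  -37  -9 ]
R3 <-> R4
  [ 1  0  0   6  -12   0 ]
  [ 0  1  0   0   -2  -4 ]
  [ 0  0  2  30  -37  -9 ]
  [ 0  0  0  10  -15  -2 ]
R3 := 1/2·R3
  [ 1  0  0   6    -12     0 ]
  [ 0  1  0   0     -2    -4 ]
  [ 0  0  1  15  -37/2  -9/2 ]
  [ 0  0  0  10    -15    -2 ]
R4 := 1/10·R4
  [ 1  0  0   6    -12     0 ]
  [ 0  1  0   0     -2    -4 ]
  [ 0  0  1  15  -37/2  -9/2 ]
  [ 0  0  0   1   -3/2  -1/5 ]
R3 := R3 − 15·R4
  [ 1  0  0  6   -12     0 ]
  [ 0  1  0  0    -2    -4 ]
  [ 0  0  1  0     4  -3/2 ]
  [ 0  0  0  1  -3/2  -1/5 ]
R1 := R1 − 6·R4
  [ 1  0  0  0    -3   6/5 ]
  [ 0  1  0  0    -2    -4 ]
  [ 0  0  1  0     4  -3/2 ]
  [ 0  0  0  1  -3/2  -1/5 ]

[[1, 0, 0, 0, -3, 6/5], [0, 1, 0, 0, -2, -4], [0, 0, 1, 0, 4, -3/2], [0, 0, 0, 1, -3/2, -1/5]]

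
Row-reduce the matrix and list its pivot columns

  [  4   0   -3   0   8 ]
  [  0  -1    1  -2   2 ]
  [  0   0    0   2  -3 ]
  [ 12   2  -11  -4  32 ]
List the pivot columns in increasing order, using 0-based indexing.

0, 1, 3

ρ1 := 1/4·ρ1
  [  1   0  -3/4   0   2 ]
  [  0  -1     1  -2   2 ]
  [  0   0     0   2  -3 ]
  [ 12   2   -11  -4  32 ]
ρ4 := ρ4 − 12·ρ1
  [ 1   0  -3/4   0   2 ]
  [ 0  -1     1  -2   2 ]
  [ 0   0     0   2  -3 ]
  [ 0   2    -2  -4   8 ]
ρ2 := -1·ρ2
  [ 1  0  -3/4   0   2 ]
  [ 0  1    -1   2  -2 ]
  [ 0  0     0   2  -3 ]
  [ 0  2    -2  -4   8 ]
ρ4 := ρ4 − 2·ρ2
  [ 1  0  -3/4   0   2 ]
  [ 0  1    -1   2  -2 ]
  [ 0  0     0   2  -3 ]
  [ 0  0     0  -8  12 ]
ρ3 := 1/2·ρ3
  [ 1  0  -3/4   0     2 ]
  [ 0  1    -1   2    -2 ]
  [ 0  0     0   1  -3/2 ]
  [ 0  0     0  -8    12 ]
ρ4 := ρ4 + 8·ρ3
  [ 1  0  -3/4  0     2 ]
  [ 0  1    -1  2    -2 ]
  [ 0  0     0  1  -3/2 ]
  [ 0  0     0  0     0 ]
ρ2 := ρ2 − 2·ρ3
  [ 1  0  -3/4  0     2 ]
  [ 0  1    -1  0     1 ]
  [ 0  0     0  1  -3/2 ]
  [ 0  0     0  0     0 ]
Pivot columns are the columns containing a leading 1.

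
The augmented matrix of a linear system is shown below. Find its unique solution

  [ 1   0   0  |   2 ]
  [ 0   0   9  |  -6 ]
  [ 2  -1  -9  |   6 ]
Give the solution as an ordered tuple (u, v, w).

(2, 4, -2/3)

Subtract 2 times ρ1 from ρ3.
  [ 1   0   0  |   2 ]
  [ 0   0   9  |  -6 ]
  [ 0  -1  -9  |   2 ]
Swap ρ2 and ρ3.
  [ 1   0   0  |   2 ]
  [ 0  -1  -9  |   2 ]
  [ 0   0   9  |  -6 ]
Multiply ρ2 by -1.
  [ 1  0  0  |   2 ]
  [ 0  1  9  |  -2 ]
  [ 0  0  9  |  -6 ]
Multiply ρ3 by 1/9.
  [ 1  0  0  |     2 ]
  [ 0  1  9  |    -2 ]
  [ 0  0  1  |  -2/3 ]
Subtract 9 times ρ3 from ρ2.
  [ 1  0  0  |     2 ]
  [ 0  1  0  |     4 ]
  [ 0  0  1  |  -2/3 ]
Reading off the last column: u = 2, v = 4, w = -2/3.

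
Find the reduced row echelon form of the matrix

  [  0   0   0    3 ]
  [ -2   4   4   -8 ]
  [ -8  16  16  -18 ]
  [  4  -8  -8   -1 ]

ρ1 <-> ρ2
  [ -2   4   4   -8 ]
  [  0   0   0    3 ]
  [ -8  16  16  -18 ]
  [  4  -8  -8   -1 ]
ρ1 → -1/2·ρ1
  [  1  -2  -2    4 ]
  [  0   0   0    3 ]
  [ -8  16  16  -18 ]
  [  4  -8  -8   -1 ]
ρ3 → ρ3 + 8·ρ1
  [ 1  -2  -2   4 ]
  [ 0   0   0   3 ]
  [ 0   0   0  14 ]
  [ 4  -8  -8  -1 ]
ρ4 → ρ4 − 4·ρ1
  [ 1  -2  -2    4 ]
  [ 0   0   0    3 ]
  [ 0   0   0   14 ]
  [ 0   0   0  -17 ]
ρ2 → 1/3·ρ2
  [ 1  -2  -2    4 ]
  [ 0   0   0    1 ]
  [ 0   0   0   14 ]
  [ 0   0   0  -17 ]
ρ3 → ρ3 − 14·ρ2
  [ 1  -2  -2    4 ]
  [ 0   0   0    1 ]
  [ 0   0   0    0 ]
  [ 0   0   0  -17 ]
ρ4 → ρ4 + 17·ρ2
  [ 1  -2  -2  4 ]
  [ 0   0   0  1 ]
  [ 0   0   0  0 ]
  [ 0   0   0  0 ]
ρ1 → ρ1 − 4·ρ2
  [ 1  -2  -2  0 ]
  [ 0   0   0  1 ]
  [ 0   0   0  0 ]
  [ 0   0   0  0 ]

[[1, -2, -2, 0], [0, 0, 0, 1], [0, 0, 0, 0], [0, 0, 0, 0]]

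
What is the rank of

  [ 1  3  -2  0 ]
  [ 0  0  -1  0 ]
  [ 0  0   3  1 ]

rank = 3

Multiply ρ2 by -1.
  [ 1  3  -2  0 ]
  [ 0  0   1  0 ]
  [ 0  0   3  1 ]
Subtract 3 times ρ2 from ρ3.
  [ 1  3  -2  0 ]
  [ 0  0   1  0 ]
  [ 0  0   0  1 ]
Add 2 times ρ2 to ρ1.
  [ 1  3  0  0 ]
  [ 0  0  1  0 ]
  [ 0  0  0  1 ]
The reduced form has 3 nonzero rows.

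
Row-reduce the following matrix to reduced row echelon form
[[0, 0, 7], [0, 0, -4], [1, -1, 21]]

[[1, -1, 0], [0, 0, 1], [0, 0, 0]]

Swap R1 and R3.
  [ 1  -1  21 ]
  [ 0   0  -4 ]
  [ 0   0   7 ]
Multiply R2 by -1/4.
  [ 1  -1  21 ]
  [ 0   0   1 ]
  [ 0   0   7 ]
Subtract 7 times R2 from R3.
  [ 1  -1  21 ]
  [ 0   0   1 ]
  [ 0   0   0 ]
Subtract 21 times R2 from R1.
  [ 1  -1  0 ]
  [ 0   0  1 ]
  [ 0   0  0 ]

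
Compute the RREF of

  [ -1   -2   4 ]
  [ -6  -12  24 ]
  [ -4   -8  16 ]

R1 ← -1·R1
  [  1    2  -4 ]
  [ -6  -12  24 ]
  [ -4   -8  16 ]
R2 ← R2 + 6·R1
  [  1   2  -4 ]
  [  0   0   0 ]
  [ -4  -8  16 ]
R3 ← R3 + 4·R1
  [ 1  2  -4 ]
  [ 0  0   0 ]
  [ 0  0   0 ]

[[1, 2, -4], [0, 0, 0], [0, 0, 0]]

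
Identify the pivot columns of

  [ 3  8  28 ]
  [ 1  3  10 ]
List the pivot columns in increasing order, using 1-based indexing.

ρ1 -> 1/3·ρ1
ρ2 -> ρ2 − ρ1
ρ2 -> 3·ρ2
ρ1 -> ρ1 − 8/3·ρ2
Pivot columns are the columns containing a leading 1.

1, 2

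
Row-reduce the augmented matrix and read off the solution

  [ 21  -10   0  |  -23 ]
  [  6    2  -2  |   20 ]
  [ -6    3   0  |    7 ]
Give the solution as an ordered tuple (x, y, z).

(1/3, 3, -6)

Multiply R1 by 1/21.
  [  1  -10/21   0  |  -23/21 ]
  [  6       2  -2  |      20 ]
  [ -6       3   0  |       7 ]
Subtract 6 times R1 from R2.
  [  1  -10/21   0  |  -23/21 ]
  [  0    34/7  -2  |   186/7 ]
  [ -6       3   0  |       7 ]
Add 6 times R1 to R3.
  [ 1  -10/21   0  |  -23/21 ]
  [ 0    34/7  -2  |   186/7 ]
  [ 0     1/7   0  |     3/7 ]
Multiply R2 by 7/34.
  [ 1  -10/21      0  |  -23/21 ]
  [ 0       1  -7/17  |   93/17 ]
  [ 0     1/7      0  |     3/7 ]
Subtract 1/7 times R2 from R3.
  [ 1  -10/21      0  |  -23/21 ]
  [ 0       1  -7/17  |   93/17 ]
  [ 0       0   1/17  |   -6/17 ]
Multiply R3 by 17.
  [ 1  -10/21      0  |  -23/21 ]
  [ 0       1  -7/17  |   93/17 ]
  [ 0       0      1  |      -6 ]
Add 7/17 times R3 to R2.
  [ 1  -10/21  0  |  -23/21 ]
  [ 0       1  0  |       3 ]
  [ 0       0  1  |      -6 ]
Add 10/21 times R2 to R1.
  [ 1  0  0  |  1/3 ]
  [ 0  1  0  |    3 ]
  [ 0  0  1  |   -6 ]
Reading off the last column: x = 1/3, y = 3, z = -6.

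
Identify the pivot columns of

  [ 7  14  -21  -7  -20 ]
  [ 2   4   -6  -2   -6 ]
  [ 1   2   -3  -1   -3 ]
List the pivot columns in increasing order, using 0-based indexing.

0, 4

R1 -> 1/7·R1
R2 -> R2 − 2·R1
R3 -> R3 − R1
R2 -> -7/2·R2
R3 -> R3 + 1/7·R2
R1 -> R1 + 20/7·R2
Pivot columns are the columns containing a leading 1.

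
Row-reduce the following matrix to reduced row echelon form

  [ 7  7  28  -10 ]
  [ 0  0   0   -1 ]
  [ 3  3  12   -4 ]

R1 := 1/7·R1
  [ 1  1   4  -10/7 ]
  [ 0  0   0     -1 ]
  [ 3  3  12     -4 ]
R3 := R3 − 3·R1
  [ 1  1  4  -10/7 ]
  [ 0  0  0     -1 ]
  [ 0  0  0    2/7 ]
R2 := -1·R2
  [ 1  1  4  -10/7 ]
  [ 0  0  0      1 ]
  [ 0  0  0    2/7 ]
R3 := R3 − 2/7·R2
  [ 1  1  4  -10/7 ]
  [ 0  0  0      1 ]
  [ 0  0  0      0 ]
R1 := R1 + 10/7·R2
  [ 1  1  4  0 ]
  [ 0  0  0  1 ]
  [ 0  0  0  0 ]

[[1, 1, 4, 0], [0, 0, 0, 1], [0, 0, 0, 0]]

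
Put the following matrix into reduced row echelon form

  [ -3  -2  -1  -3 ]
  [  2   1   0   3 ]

[[1, 0, -1, 3], [0, 1, 2, -3]]

Multiply r1 by -1/3.
  [ 1  2/3  1/3  1 ]
  [ 2    1    0  3 ]
Subtract 2 times r1 from r2.
  [ 1   2/3   1/3  1 ]
  [ 0  -1/3  -2/3  1 ]
Multiply r2 by -3.
  [ 1  2/3  1/3   1 ]
  [ 0    1    2  -3 ]
Subtract 2/3 times r2 from r1.
  [ 1  0  -1   3 ]
  [ 0  1   2  -3 ]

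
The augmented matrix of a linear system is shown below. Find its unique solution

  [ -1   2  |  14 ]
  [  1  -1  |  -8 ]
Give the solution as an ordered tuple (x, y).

r1 → -1·r1
  [ 1  -2  |  -14 ]
  [ 1  -1  |   -8 ]
r2 → r2 − r1
  [ 1  -2  |  -14 ]
  [ 0   1  |    6 ]
r1 → r1 + 2·r2
  [ 1  0  |  -2 ]
  [ 0  1  |   6 ]
Reading off the last column: x = -2, y = 6.

(-2, 6)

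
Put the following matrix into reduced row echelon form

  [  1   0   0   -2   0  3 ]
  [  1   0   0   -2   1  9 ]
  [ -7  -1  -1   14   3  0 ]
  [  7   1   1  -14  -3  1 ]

r2 ← r2 − r1
  [  1   0   0   -2   0  3 ]
  [  0   0   0    0   1  6 ]
  [ -7  -1  -1   14   3  0 ]
  [  7   1   1  -14  -3  1 ]
r3 ← r3 + 7·r1
  [ 1   0   0   -2   0   3 ]
  [ 0   0   0    0   1   6 ]
  [ 0  -1  -1    0   3  21 ]
  [ 7   1   1  -14  -3   1 ]
r4 ← r4 − 7·r1
  [ 1   0   0  -2   0    3 ]
  [ 0   0   0   0   1    6 ]
  [ 0  -1  -1   0   3   21 ]
  [ 0   1   1   0  -3  -20 ]
r2 <=> r3
  [ 1   0   0  -2   0    3 ]
  [ 0  -1  -1   0   3   21 ]
  [ 0   0   0   0   1    6 ]
  [ 0   1   1   0  -3  -20 ]
r2 ← -1·r2
  [ 1  0  0  -2   0    3 ]
  [ 0  1  1   0  -3  -21 ]
  [ 0  0  0   0   1    6 ]
  [ 0  1  1   0  -3  -20 ]
r4 ← r4 − r2
  [ 1  0  0  -2   0    3 ]
  [ 0  1  1   0  -3  -21 ]
  [ 0  0  0   0   1    6 ]
  [ 0  0  0   0   0    1 ]
r3 ← r3 − 6·r4
  [ 1  0  0  -2   0    3 ]
  [ 0  1  1   0  -3  -21 ]
  [ 0  0  0   0   1    0 ]
  [ 0  0  0   0   0    1 ]
r2 ← r2 + 21·r4
  [ 1  0  0  -2   0  3 ]
  [ 0  1  1   0  -3  0 ]
  [ 0  0  0   0   1  0 ]
  [ 0  0  0   0   0  1 ]
r1 ← r1 − 3·r4
  [ 1  0  0  -2   0  0 ]
  [ 0  1  1   0  -3  0 ]
  [ 0  0  0   0   1  0 ]
  [ 0  0  0   0   0  1 ]
r2 ← r2 + 3·r3
  [ 1  0  0  -2  0  0 ]
  [ 0  1  1   0  0  0 ]
  [ 0  0  0   0  1  0 ]
  [ 0  0  0   0  0  1 ]

[[1, 0, 0, -2, 0, 0], [0, 1, 1, 0, 0, 0], [0, 0, 0, 0, 1, 0], [0, 0, 0, 0, 0, 1]]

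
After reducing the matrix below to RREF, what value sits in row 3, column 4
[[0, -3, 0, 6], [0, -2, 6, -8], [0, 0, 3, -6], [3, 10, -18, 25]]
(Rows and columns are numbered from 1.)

r1 <-> r4
  [ 3  10  -18  25 ]
  [ 0  -2    6  -8 ]
  [ 0   0    3  -6 ]
  [ 0  -3    0   6 ]
r1 := 1/3·r1
  [ 1  10/3  -6  25/3 ]
  [ 0    -2   6    -8 ]
  [ 0     0   3    -6 ]
  [ 0    -3   0     6 ]
r2 := -1/2·r2
  [ 1  10/3  -6  25/3 ]
  [ 0     1  -3     4 ]
  [ 0     0   3    -6 ]
  [ 0    -3   0     6 ]
r4 := r4 + 3·r2
  [ 1  10/3  -6  25/3 ]
  [ 0     1  -3     4 ]
  [ 0     0   3    -6 ]
  [ 0     0  -9    18 ]
r3 := 1/3·r3
  [ 1  10/3  -6  25/3 ]
  [ 0     1  -3     4 ]
  [ 0     0   1    -2 ]
  [ 0     0  -9    18 ]
r4 := r4 + 9·r3
  [ 1  10/3  -6  25/3 ]
  [ 0     1  -3     4 ]
  [ 0     0   1    -2 ]
  [ 0     0   0     0 ]
r2 := r2 + 3·r3
  [ 1  10/3  -6  25/3 ]
  [ 0     1   0    -2 ]
  [ 0     0   1    -2 ]
  [ 0     0   0     0 ]
r1 := r1 + 6·r3
  [ 1  10/3  0  -11/3 ]
  [ 0     1  0     -2 ]
  [ 0     0  1     -2 ]
  [ 0     0  0      0 ]
r1 := r1 − 10/3·r2
  [ 1  0  0   3 ]
  [ 0  1  0  -2 ]
  [ 0  0  1  -2 ]
  [ 0  0  0   0 ]

-2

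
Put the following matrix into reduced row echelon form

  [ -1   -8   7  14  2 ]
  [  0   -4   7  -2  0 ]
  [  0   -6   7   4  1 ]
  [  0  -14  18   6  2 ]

R1 ← -1·R1
  [ 1    8  -7  -14  -2 ]
  [ 0   -4   7   -2   0 ]
  [ 0   -6   7    4   1 ]
  [ 0  -14  18    6   2 ]
R2 ← -1/4·R2
  [ 1    8    -7  -14  -2 ]
  [ 0    1  -7/4  1/2   0 ]
  [ 0   -6     7    4   1 ]
  [ 0  -14    18    6   2 ]
R3 ← R3 + 6·R2
  [ 1    8    -7  -14  -2 ]
  [ 0    1  -7/4  1/2   0 ]
  [ 0    0  -7/2    7   1 ]
  [ 0  -14    18    6   2 ]
R4 ← R4 + 14·R2
  [ 1  8     -7  -14  -2 ]
  [ 0  1   -7/4  1/2   0 ]
  [ 0  0   -7/2    7   1 ]
  [ 0  0  -13/2   13   2 ]
R3 ← -2/7·R3
  [ 1  8     -7  -14    -2 ]
  [ 0  1   -7/4  1/2     0 ]
  [ 0  0      1   -2  -2/7 ]
  [ 0  0  -13/2   13     2 ]
R4 ← R4 + 13/2·R3
  [ 1  8    -7  -14    -2 ]
  [ 0  1  -7/4  1/2     0 ]
  [ 0  0     1   -2  -2/7 ]
  [ 0  0     0    0   1/7 ]
R4 ← 7·R4
  [ 1  8    -7  -14    -2 ]
  [ 0  1  -7/4  1/2     0 ]
  [ 0  0     1   -2  -2/7 ]
  [ 0  0     0    0     1 ]
R3 ← R3 + 2/7·R4
  [ 1  8    -7  -14  -2 ]
  [ 0  1  -7/4  1/2   0 ]
  [ 0  0     1   -2   0 ]
  [ 0  0     0    0   1 ]
R1 ← R1 + 2·R4
  [ 1  8    -7  -14  0 ]
  [ 0  1  -7/4  1/2  0 ]
  [ 0  0     1   -2  0 ]
  [ 0  0     0    0  1 ]
R2 ← R2 + 7/4·R3
  [ 1  8  -7  -14  0 ]
  [ 0  1   0   -3  0 ]
  [ 0  0   1   -2  0 ]
  [ 0  0   0    0  1 ]
R1 ← R1 + 7·R3
  [ 1  8  0  -28  0 ]
  [ 0  1  0   -3  0 ]
  [ 0  0  1   -2  0 ]
  [ 0  0  0    0  1 ]
R1 ← R1 − 8·R2
  [ 1  0  0  -4  0 ]
  [ 0  1  0  -3  0 ]
  [ 0  0  1  -2  0 ]
  [ 0  0  0   0  1 ]

[[1, 0, 0, -4, 0], [0, 1, 0, -3, 0], [0, 0, 1, -2, 0], [0, 0, 0, 0, 1]]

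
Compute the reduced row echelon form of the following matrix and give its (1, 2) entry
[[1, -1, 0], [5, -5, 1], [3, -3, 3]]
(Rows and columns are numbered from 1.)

-1

R2 ← R2 − 5·R1
  [ 1  -1  0 ]
  [ 0   0  1 ]
  [ 3  -3  3 ]
R3 ← R3 − 3·R1
  [ 1  -1  0 ]
  [ 0   0  1 ]
  [ 0   0  3 ]
R3 ← R3 − 3·R2
  [ 1  -1  0 ]
  [ 0   0  1 ]
  [ 0   0  0 ]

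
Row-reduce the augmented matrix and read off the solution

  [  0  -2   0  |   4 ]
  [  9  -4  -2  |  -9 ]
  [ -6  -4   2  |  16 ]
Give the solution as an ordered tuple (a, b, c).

Swap R1 and R2.
  [  9  -4  -2  |  -9 ]
  [  0  -2   0  |   4 ]
  [ -6  -4   2  |  16 ]
Multiply R1 by 1/9.
  [  1  -4/9  -2/9  |  -1 ]
  [  0    -2     0  |   4 ]
  [ -6    -4     2  |  16 ]
Add 6 times R1 to R3.
  [ 1   -4/9  -2/9  |  -1 ]
  [ 0     -2     0  |   4 ]
  [ 0  -20/3   2/3  |  10 ]
Multiply R2 by -1/2.
  [ 1   -4/9  -2/9  |  -1 ]
  [ 0      1     0  |  -2 ]
  [ 0  -20/3   2/3  |  10 ]
Add 20/3 times R2 to R3.
  [ 1  -4/9  -2/9  |     -1 ]
  [ 0     1     0  |     -2 ]
  [ 0     0   2/3  |  -10/3 ]
Multiply R3 by 3/2.
  [ 1  -4/9  -2/9  |  -1 ]
  [ 0     1     0  |  -2 ]
  [ 0     0     1  |  -5 ]
Add 2/9 times R3 to R1.
  [ 1  -4/9  0  |  -19/9 ]
  [ 0     1  0  |     -2 ]
  [ 0     0  1  |     -5 ]
Add 4/9 times R2 to R1.
  [ 1  0  0  |  -3 ]
  [ 0  1  0  |  -2 ]
  [ 0  0  1  |  -5 ]
Reading off the last column: a = -3, b = -2, c = -5.

(-3, -2, -5)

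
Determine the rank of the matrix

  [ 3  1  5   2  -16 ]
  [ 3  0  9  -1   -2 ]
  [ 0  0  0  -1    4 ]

ρ1 ← 1/3·ρ1
  [ 1  1/3  5/3  2/3  -16/3 ]
  [ 3    0    9   -1     -2 ]
  [ 0    0    0   -1      4 ]
ρ2 ← ρ2 − 3·ρ1
  [ 1  1/3  5/3  2/3  -16/3 ]
  [ 0   -1    4   -3     14 ]
  [ 0    0    0   -1      4 ]
ρ2 ← -1·ρ2
  [ 1  1/3  5/3  2/3  -16/3 ]
  [ 0    1   -4    3    -14 ]
  [ 0    0    0   -1      4 ]
ρ3 ← -1·ρ3
  [ 1  1/3  5/3  2/3  -16/3 ]
  [ 0    1   -4    3    -14 ]
  [ 0    0    0    1     -4 ]
ρ2 ← ρ2 − 3·ρ3
  [ 1  1/3  5/3  2/3  -16/3 ]
  [ 0    1   -4    0     -2 ]
  [ 0    0    0    1     -4 ]
ρ1 ← ρ1 − 2/3·ρ3
  [ 1  1/3  5/3  0  -8/3 ]
  [ 0    1   -4  0    -2 ]
  [ 0    0    0  1    -4 ]
ρ1 ← ρ1 − 1/3·ρ2
  [ 1  0   3  0  -2 ]
  [ 0  1  -4  0  -2 ]
  [ 0  0   0  1  -4 ]
The reduced form has 3 nonzero rows.

rank = 3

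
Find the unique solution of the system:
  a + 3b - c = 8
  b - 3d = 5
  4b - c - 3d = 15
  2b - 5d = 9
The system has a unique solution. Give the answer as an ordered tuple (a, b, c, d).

Form the augmented matrix and row-reduce:
  [ 1  3  -1   0  |   8 ]
  [ 0  1   0  -3  |   5 ]
  [ 0  4  -1  -3  |  15 ]
  [ 0  2   0  -5  |   9 ]
r3 → r3 − 4·r2
  [ 1  3  -1   0  |   8 ]
  [ 0  1   0  -3  |   5 ]
  [ 0  0  -1   9  |  -5 ]
  [ 0  2   0  -5  |   9 ]
r4 → r4 − 2·r2
  [ 1  3  -1   0  |   8 ]
  [ 0  1   0  -3  |   5 ]
  [ 0  0  -1   9  |  -5 ]
  [ 0  0   0   1  |  -1 ]
r3 → -1·r3
  [ 1  3  -1   0  |   8 ]
  [ 0  1   0  -3  |   5 ]
  [ 0  0   1  -9  |   5 ]
  [ 0  0   0   1  |  -1 ]
r3 → r3 + 9·r4
  [ 1  3  -1   0  |   8 ]
  [ 0  1   0  -3  |   5 ]
  [ 0  0   1   0  |  -4 ]
  [ 0  0   0   1  |  -1 ]
r2 → r2 + 3·r4
  [ 1  3  -1  0  |   8 ]
  [ 0  1   0  0  |   2 ]
  [ 0  0   1  0  |  -4 ]
  [ 0  0   0  1  |  -1 ]
r1 → r1 + r3
  [ 1  3  0  0  |   4 ]
  [ 0  1  0  0  |   2 ]
  [ 0  0  1  0  |  -4 ]
  [ 0  0  0  1  |  -1 ]
r1 → r1 − 3·r2
  [ 1  0  0  0  |  -2 ]
  [ 0  1  0  0  |   2 ]
  [ 0  0  1  0  |  -4 ]
  [ 0  0  0  1  |  -1 ]
Reading off the last column: a = -2, b = 2, c = -4, d = -1.

(-2, 2, -4, -1)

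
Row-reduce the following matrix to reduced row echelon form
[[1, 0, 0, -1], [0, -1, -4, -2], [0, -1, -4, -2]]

[[1, 0, 0, -1], [0, 1, 4, 2], [0, 0, 0, 0]]

r2 → -1·r2
  [ 1   0   0  -1 ]
  [ 0   1   4   2 ]
  [ 0  -1  -4  -2 ]
r3 → r3 + r2
  [ 1  0  0  -1 ]
  [ 0  1  4   2 ]
  [ 0  0  0   0 ]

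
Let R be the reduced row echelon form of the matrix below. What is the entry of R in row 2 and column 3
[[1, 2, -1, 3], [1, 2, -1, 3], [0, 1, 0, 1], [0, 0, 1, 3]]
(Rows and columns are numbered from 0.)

3

r2 -> r2 − r1
  [ 1  2  -1  3 ]
  [ 0  0   0  0 ]
  [ 0  1   0  1 ]
  [ 0  0   1  3 ]
r2 <=> r3
  [ 1  2  -1  3 ]
  [ 0  1   0  1 ]
  [ 0  0   0  0 ]
  [ 0  0   1  3 ]
r3 <=> r4
  [ 1  2  -1  3 ]
  [ 0  1   0  1 ]
  [ 0  0   1  3 ]
  [ 0  0   0  0 ]
r1 -> r1 + r3
  [ 1  2  0  6 ]
  [ 0  1  0  1 ]
  [ 0  0  1  3 ]
  [ 0  0  0  0 ]
r1 -> r1 − 2·r2
  [ 1  0  0  4 ]
  [ 0  1  0  1 ]
  [ 0  0  1  3 ]
  [ 0  0  0  0 ]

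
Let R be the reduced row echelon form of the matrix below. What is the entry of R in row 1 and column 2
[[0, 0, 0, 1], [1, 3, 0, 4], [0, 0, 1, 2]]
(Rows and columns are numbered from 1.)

R1 ↔ R2
R2 ↔ R3
R2 := R2 − 2·R3
R1 := R1 − 4·R3

3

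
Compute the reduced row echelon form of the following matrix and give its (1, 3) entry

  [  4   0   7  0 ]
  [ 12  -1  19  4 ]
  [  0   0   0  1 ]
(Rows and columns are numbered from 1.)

R1 := 1/4·R1
R2 := R2 − 12·R1
R2 := -1·R2
R2 := R2 + 4·R3

7/4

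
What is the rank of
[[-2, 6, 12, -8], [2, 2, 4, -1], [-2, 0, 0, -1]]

rank = 3

Multiply R1 by -1/2.
  [  1  -3  -6   4 ]
  [  2   2   4  -1 ]
  [ -2   0   0  -1 ]
Subtract 2 times R1 from R2.
  [  1  -3  -6   4 ]
  [  0   8  16  -9 ]
  [ -2   0   0  -1 ]
Add 2 times R1 to R3.
  [ 1  -3   -6   4 ]
  [ 0   8   16  -9 ]
  [ 0  -6  -12   7 ]
Multiply R2 by 1/8.
  [ 1  -3   -6     4 ]
  [ 0   1    2  -9/8 ]
  [ 0  -6  -12     7 ]
Add 6 times R2 to R3.
  [ 1  -3  -6     4 ]
  [ 0   1   2  -9/8 ]
  [ 0   0   0   1/4 ]
Multiply R3 by 4.
  [ 1  -3  -6     4 ]
  [ 0   1   2  -9/8 ]
  [ 0   0   0     1 ]
Add 9/8 times R3 to R2.
  [ 1  -3  -6  4 ]
  [ 0   1   2  0 ]
  [ 0   0   0  1 ]
Subtract 4 times R3 from R1.
  [ 1  -3  -6  0 ]
  [ 0   1   2  0 ]
  [ 0   0   0  1 ]
Add 3 times R2 to R1.
  [ 1  0  0  0 ]
  [ 0  1  2  0 ]
  [ 0  0  0  1 ]
The reduced form has 3 nonzero rows.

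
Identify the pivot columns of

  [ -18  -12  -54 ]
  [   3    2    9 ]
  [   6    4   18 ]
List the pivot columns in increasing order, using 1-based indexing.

1

r1 → -1/18·r1
  [ 1  2/3   3 ]
  [ 3    2   9 ]
  [ 6    4  18 ]
r2 → r2 − 3·r1
  [ 1  2/3   3 ]
  [ 0    0   0 ]
  [ 6    4  18 ]
r3 → r3 − 6·r1
  [ 1  2/3  3 ]
  [ 0    0  0 ]
  [ 0    0  0 ]
Pivot columns are the columns containing a leading 1.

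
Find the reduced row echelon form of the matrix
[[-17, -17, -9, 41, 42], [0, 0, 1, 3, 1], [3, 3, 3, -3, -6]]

[[1, 1, 0, -4, -3], [0, 0, 1, 3, 1], [0, 0, 0, 0, 0]]

R1 ← -1/17·R1
R3 ← R3 − 3·R1
R3 ← R3 − 24/17·R2
R1 ← R1 − 9/17·R2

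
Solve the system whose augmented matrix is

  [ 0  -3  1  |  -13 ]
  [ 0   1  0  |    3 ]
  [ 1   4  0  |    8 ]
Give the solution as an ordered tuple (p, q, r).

R1 ↔ R3
R3 -> R3 + 3·R2
R1 -> R1 − 4·R2
Reading off the last column: p = -4, q = 3, r = -4.

(-4, 3, -4)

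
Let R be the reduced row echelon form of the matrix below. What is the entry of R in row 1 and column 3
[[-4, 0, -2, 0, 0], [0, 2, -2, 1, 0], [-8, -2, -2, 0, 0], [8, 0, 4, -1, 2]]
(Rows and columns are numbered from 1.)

1/2

Multiply R1 by -1/4.
  [  1   0  1/2   0  0 ]
  [  0   2   -2   1  0 ]
  [ -8  -2   -2   0  0 ]
  [  8   0    4  -1  2 ]
Add 8 times R1 to R3.
  [ 1   0  1/2   0  0 ]
  [ 0   2   -2   1  0 ]
  [ 0  -2    2   0  0 ]
  [ 8   0    4  -1  2 ]
Subtract 8 times R1 from R4.
  [ 1   0  1/2   0  0 ]
  [ 0   2   -2   1  0 ]
  [ 0  -2    2   0  0 ]
  [ 0   0    0  -1  2 ]
Multiply R2 by 1/2.
  [ 1   0  1/2    0  0 ]
  [ 0   1   -1  1/2  0 ]
  [ 0  -2    2    0  0 ]
  [ 0   0    0   -1  2 ]
Add 2 times R2 to R3.
  [ 1  0  1/2    0  0 ]
  [ 0  1   -1  1/2  0 ]
  [ 0  0    0    1  0 ]
  [ 0  0    0   -1  2 ]
Add R3 to R4.
  [ 1  0  1/2    0  0 ]
  [ 0  1   -1  1/2  0 ]
  [ 0  0    0    1  0 ]
  [ 0  0    0    0  2 ]
Multiply R4 by 1/2.
  [ 1  0  1/2    0  0 ]
  [ 0  1   -1  1/2  0 ]
  [ 0  0    0    1  0 ]
  [ 0  0    0    0  1 ]
Subtract 1/2 times R3 from R2.
  [ 1  0  1/2  0  0 ]
  [ 0  1   -1  0  0 ]
  [ 0  0    0  1  0 ]
  [ 0  0    0  0  1 ]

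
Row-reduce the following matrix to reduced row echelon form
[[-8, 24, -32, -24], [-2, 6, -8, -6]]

[[1, -3, 4, 3], [0, 0, 0, 0]]

Multiply ρ1 by -1/8.
  [  1  -3   4   3 ]
  [ -2   6  -8  -6 ]
Add 2 times ρ1 to ρ2.
  [ 1  -3  4  3 ]
  [ 0   0  0  0 ]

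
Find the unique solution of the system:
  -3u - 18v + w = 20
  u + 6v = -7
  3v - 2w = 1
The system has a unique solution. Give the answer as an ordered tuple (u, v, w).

(-5, -1/3, -1)

Form the augmented matrix and row-reduce:
  [ -3  -18   1  |  20 ]
  [  1    6   0  |  -7 ]
  [  0    3  -2  |   1 ]
r1 → -1/3·r1
  [ 1  6  -1/3  |  -20/3 ]
  [ 1  6     0  |     -7 ]
  [ 0  3    -2  |      1 ]
r2 → r2 − r1
  [ 1  6  -1/3  |  -20/3 ]
  [ 0  0   1/3  |   -1/3 ]
  [ 0  3    -2  |      1 ]
r2 <-> r3
  [ 1  6  -1/3  |  -20/3 ]
  [ 0  3    -2  |      1 ]
  [ 0  0   1/3  |   -1/3 ]
r2 → 1/3·r2
  [ 1  6  -1/3  |  -20/3 ]
  [ 0  1  -2/3  |    1/3 ]
  [ 0  0   1/3  |   -1/3 ]
r3 → 3·r3
  [ 1  6  -1/3  |  -20/3 ]
  [ 0  1  -2/3  |    1/3 ]
  [ 0  0     1  |     -1 ]
r2 → r2 + 2/3·r3
  [ 1  6  -1/3  |  -20/3 ]
  [ 0  1     0  |   -1/3 ]
  [ 0  0     1  |     -1 ]
r1 → r1 + 1/3·r3
  [ 1  6  0  |    -7 ]
  [ 0  1  0  |  -1/3 ]
  [ 0  0  1  |    -1 ]
r1 → r1 − 6·r2
  [ 1  0  0  |    -5 ]
  [ 0  1  0  |  -1/3 ]
  [ 0  0  1  |    -1 ]
Reading off the last column: u = -5, v = -1/3, w = -1.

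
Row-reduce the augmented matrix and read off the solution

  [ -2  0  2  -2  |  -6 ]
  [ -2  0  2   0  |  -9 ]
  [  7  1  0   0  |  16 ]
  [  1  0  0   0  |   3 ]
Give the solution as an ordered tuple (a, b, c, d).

r1 ← -1/2·r1
  [  1  0  -1  1  |   3 ]
  [ -2  0   2  0  |  -9 ]
  [  7  1   0  0  |  16 ]
  [  1  0   0  0  |   3 ]
r2 ← r2 + 2·r1
  [ 1  0  -1  1  |   3 ]
  [ 0  0   0  2  |  -3 ]
  [ 7  1   0  0  |  16 ]
  [ 1  0   0  0  |   3 ]
r3 ← r3 − 7·r1
  [ 1  0  -1   1  |   3 ]
  [ 0  0   0   2  |  -3 ]
  [ 0  1   7  -7  |  -5 ]
  [ 1  0   0   0  |   3 ]
r4 ← r4 − r1
  [ 1  0  -1   1  |   3 ]
  [ 0  0   0   2  |  -3 ]
  [ 0  1   7  -7  |  -5 ]
  [ 0  0   1  -1  |   0 ]
r2 <-> r3
  [ 1  0  -1   1  |   3 ]
  [ 0  1   7  -7  |  -5 ]
  [ 0  0   0   2  |  -3 ]
  [ 0  0   1  -1  |   0 ]
r3 <-> r4
  [ 1  0  -1   1  |   3 ]
  [ 0  1   7  -7  |  -5 ]
  [ 0  0   1  -1  |   0 ]
  [ 0  0   0   2  |  -3 ]
r4 ← 1/2·r4
  [ 1  0  -1   1  |     3 ]
  [ 0  1   7  -7  |    -5 ]
  [ 0  0   1  -1  |     0 ]
  [ 0  0   0   1  |  -3/2 ]
r3 ← r3 + r4
  [ 1  0  -1   1  |     3 ]
  [ 0  1   7  -7  |    -5 ]
  [ 0  0   1   0  |  -3/2 ]
  [ 0  0   0   1  |  -3/2 ]
r2 ← r2 + 7·r4
  [ 1  0  -1  1  |      3 ]
  [ 0  1   7  0  |  -31/2 ]
  [ 0  0   1  0  |   -3/2 ]
  [ 0  0   0  1  |   -3/2 ]
r1 ← r1 − r4
  [ 1  0  -1  0  |    9/2 ]
  [ 0  1   7  0  |  -31/2 ]
  [ 0  0   1  0  |   -3/2 ]
  [ 0  0   0  1  |   -3/2 ]
r2 ← r2 − 7·r3
  [ 1  0  -1  0  |   9/2 ]
  [ 0  1   0  0  |    -5 ]
  [ 0  0   1  0  |  -3/2 ]
  [ 0  0   0  1  |  -3/2 ]
r1 ← r1 + r3
  [ 1  0  0  0  |     3 ]
  [ 0  1  0  0  |    -5 ]
  [ 0  0  1  0  |  -3/2 ]
  [ 0  0  0  1  |  -3/2 ]
Reading off the last column: a = 3, b = -5, c = -3/2, d = -3/2.

(3, -5, -3/2, -3/2)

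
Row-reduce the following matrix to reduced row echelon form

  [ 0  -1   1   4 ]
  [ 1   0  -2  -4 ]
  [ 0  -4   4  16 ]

[[1, 0, -2, -4], [0, 1, -1, -4], [0, 0, 0, 0]]

Swap ρ1 and ρ2.
  [ 1   0  -2  -4 ]
  [ 0  -1   1   4 ]
  [ 0  -4   4  16 ]
Multiply ρ2 by -1.
  [ 1   0  -2  -4 ]
  [ 0   1  -1  -4 ]
  [ 0  -4   4  16 ]
Add 4 times ρ2 to ρ3.
  [ 1  0  -2  -4 ]
  [ 0  1  -1  -4 ]
  [ 0  0   0   0 ]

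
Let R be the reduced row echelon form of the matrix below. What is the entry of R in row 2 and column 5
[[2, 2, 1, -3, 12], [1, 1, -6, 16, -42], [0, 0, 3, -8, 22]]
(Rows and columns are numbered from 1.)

r1 -> 1/2·r1
  [ 1  1  1/2  -3/2    6 ]
  [ 1  1   -6    16  -42 ]
  [ 0  0    3    -8   22 ]
r2 -> r2 − r1
  [ 1  1    1/2  -3/2    6 ]
  [ 0  0  -13/2  35/2  -48 ]
  [ 0  0      3    -8   22 ]
r2 -> -2/13·r2
  [ 1  1  1/2    -3/2      6 ]
  [ 0  0    1  -35/13  96/13 ]
  [ 0  0    3      -8     22 ]
r3 -> r3 − 3·r2
  [ 1  1  1/2    -3/2      6 ]
  [ 0  0    1  -35/13  96/13 ]
  [ 0  0    0    1/13  -2/13 ]
r3 -> 13·r3
  [ 1  1  1/2    -3/2      6 ]
  [ 0  0    1  -35/13  96/13 ]
  [ 0  0    0       1     -2 ]
r2 -> r2 + 35/13·r3
  [ 1  1  1/2  -3/2   6 ]
  [ 0  0    1     0   2 ]
  [ 0  0    0     1  -2 ]
r1 -> r1 + 3/2·r3
  [ 1  1  1/2  0   3 ]
  [ 0  0    1  0   2 ]
  [ 0  0    0  1  -2 ]
r1 -> r1 − 1/2·r2
  [ 1  1  0  0   2 ]
  [ 0  0  1  0   2 ]
  [ 0  0  0  1  -2 ]

2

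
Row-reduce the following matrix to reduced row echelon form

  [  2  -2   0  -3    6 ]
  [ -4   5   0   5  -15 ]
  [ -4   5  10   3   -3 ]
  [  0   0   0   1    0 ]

[[1, 0, 0, 0, 0], [0, 1, 0, 0, -3], [0, 0, 1, 0, 6/5], [0, 0, 0, 1, 0]]

ρ1 := 1/2·ρ1
  [  1  -1   0  -3/2    3 ]
  [ -4   5   0     5  -15 ]
  [ -4   5  10     3   -3 ]
  [  0   0   0     1    0 ]
ρ2 := ρ2 + 4·ρ1
  [  1  -1   0  -3/2   3 ]
  [  0   1   0    -1  -3 ]
  [ -4   5  10     3  -3 ]
  [  0   0   0     1   0 ]
ρ3 := ρ3 + 4·ρ1
  [ 1  -1   0  -3/2   3 ]
  [ 0   1   0    -1  -3 ]
  [ 0   1  10    -3   9 ]
  [ 0   0   0     1   0 ]
ρ3 := ρ3 − ρ2
  [ 1  -1   0  -3/2   3 ]
  [ 0   1   0    -1  -3 ]
  [ 0   0  10    -2  12 ]
  [ 0   0   0     1   0 ]
ρ3 := 1/10·ρ3
  [ 1  -1  0  -3/2    3 ]
  [ 0   1  0    -1   -3 ]
  [ 0   0  1  -1/5  6/5 ]
  [ 0   0  0     1    0 ]
ρ3 := ρ3 + 1/5·ρ4
  [ 1  -1  0  -3/2    3 ]
  [ 0   1  0    -1   -3 ]
  [ 0   0  1     0  6/5 ]
  [ 0   0  0     1    0 ]
ρ2 := ρ2 + ρ4
  [ 1  -1  0  -3/2    3 ]
  [ 0   1  0     0   -3 ]
  [ 0   0  1     0  6/5 ]
  [ 0   0  0     1    0 ]
ρ1 := ρ1 + 3/2·ρ4
  [ 1  -1  0  0    3 ]
  [ 0   1  0  0   -3 ]
  [ 0   0  1  0  6/5 ]
  [ 0   0  0  1    0 ]
ρ1 := ρ1 + ρ2
  [ 1  0  0  0    0 ]
  [ 0  1  0  0   -3 ]
  [ 0  0  1  0  6/5 ]
  [ 0  0  0  1    0 ]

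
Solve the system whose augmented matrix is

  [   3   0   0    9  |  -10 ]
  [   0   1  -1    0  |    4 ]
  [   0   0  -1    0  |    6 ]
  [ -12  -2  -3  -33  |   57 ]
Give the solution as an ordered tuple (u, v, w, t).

R1 ← 1/3·R1
R4 ← R4 + 12·R1
R4 ← R4 + 2·R2
R3 ← -1·R3
R4 ← R4 + 5·R3
R4 ← 1/3·R4
R1 ← R1 − 3·R4
R2 ← R2 + R3
Reading off the last column: u = 5/3, v = -2, w = -6, t = -5/3.

(5/3, -2, -6, -5/3)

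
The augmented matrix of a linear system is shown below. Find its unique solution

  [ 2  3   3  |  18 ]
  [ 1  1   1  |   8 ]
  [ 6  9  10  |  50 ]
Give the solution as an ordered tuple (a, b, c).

ρ1 ← 1/2·ρ1
  [ 1  3/2  3/2  |   9 ]
  [ 1    1    1  |   8 ]
  [ 6    9   10  |  50 ]
ρ2 ← ρ2 − ρ1
  [ 1   3/2   3/2  |   9 ]
  [ 0  -1/2  -1/2  |  -1 ]
  [ 6     9    10  |  50 ]
ρ3 ← ρ3 − 6·ρ1
  [ 1   3/2   3/2  |   9 ]
  [ 0  -1/2  -1/2  |  -1 ]
  [ 0     0     1  |  -4 ]
ρ2 ← -2·ρ2
  [ 1  3/2  3/2  |   9 ]
  [ 0    1    1  |   2 ]
  [ 0    0    1  |  -4 ]
ρ2 ← ρ2 − ρ3
  [ 1  3/2  3/2  |   9 ]
  [ 0    1    0  |   6 ]
  [ 0    0    1  |  -4 ]
ρ1 ← ρ1 − 3/2·ρ3
  [ 1  3/2  0  |  15 ]
  [ 0    1  0  |   6 ]
  [ 0    0  1  |  -4 ]
ρ1 ← ρ1 − 3/2·ρ2
  [ 1  0  0  |   6 ]
  [ 0  1  0  |   6 ]
  [ 0  0  1  |  -4 ]
Reading off the last column: a = 6, b = 6, c = -4.

(6, 6, -4)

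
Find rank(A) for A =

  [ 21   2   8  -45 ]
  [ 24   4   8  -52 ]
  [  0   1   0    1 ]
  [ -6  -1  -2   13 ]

Multiply ρ1 by 1/21.
  [  1  2/21  8/21  -15/7 ]
  [ 24     4     8    -52 ]
  [  0     1     0      1 ]
  [ -6    -1    -2     13 ]
Subtract 24 times ρ1 from ρ2.
  [  1  2/21  8/21  -15/7 ]
  [  0  12/7  -8/7   -4/7 ]
  [  0     1     0      1 ]
  [ -6    -1    -2     13 ]
Add 6 times ρ1 to ρ4.
  [ 1  2/21  8/21  -15/7 ]
  [ 0  12/7  -8/7   -4/7 ]
  [ 0     1     0      1 ]
  [ 0  -3/7   2/7    1/7 ]
Multiply ρ2 by 7/12.
  [ 1  2/21  8/21  -15/7 ]
  [ 0     1  -2/3   -1/3 ]
  [ 0     1     0      1 ]
  [ 0  -3/7   2/7    1/7 ]
Subtract ρ2 from ρ3.
  [ 1  2/21  8/21  -15/7 ]
  [ 0     1  -2/3   -1/3 ]
  [ 0     0   2/3    4/3 ]
  [ 0  -3/7   2/7    1/7 ]
Add 3/7 times ρ2 to ρ4.
  [ 1  2/21  8/21  -15/7 ]
  [ 0     1  -2/3   -1/3 ]
  [ 0     0   2/3    4/3 ]
  [ 0     0     0      0 ]
Multiply ρ3 by 3/2.
  [ 1  2/21  8/21  -15/7 ]
  [ 0     1  -2/3   -1/3 ]
  [ 0     0     1      2 ]
  [ 0     0     0      0 ]
Add 2/3 times ρ3 to ρ2.
  [ 1  2/21  8/21  -15/7 ]
  [ 0     1     0      1 ]
  [ 0     0     1      2 ]
  [ 0     0     0      0 ]
Subtract 8/21 times ρ3 from ρ1.
  [ 1  2/21  0  -61/21 ]
  [ 0     1  0       1 ]
  [ 0     0  1       2 ]
  [ 0     0  0       0 ]
Subtract 2/21 times ρ2 from ρ1.
  [ 1  0  0  -3 ]
  [ 0  1  0   1 ]
  [ 0  0  1   2 ]
  [ 0  0  0   0 ]
The reduced form has 3 nonzero rows.

rank = 3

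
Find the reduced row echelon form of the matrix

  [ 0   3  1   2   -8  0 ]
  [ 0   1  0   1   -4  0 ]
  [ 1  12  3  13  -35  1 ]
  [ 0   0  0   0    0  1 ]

r1 <-> r3
  [ 1  12  3  13  -35  1 ]
  [ 0   1  0   1   -4  0 ]
  [ 0   3  1   2   -8  0 ]
  [ 0   0  0   0    0  1 ]
r3 → r3 − 3·r2
  [ 1  12  3  13  -35  1 ]
  [ 0   1  0   1   -4  0 ]
  [ 0   0  1  -1    4  0 ]
  [ 0   0  0   0    0  1 ]
r1 → r1 − r4
  [ 1  12  3  13  -35  0 ]
  [ 0   1  0   1   -4  0 ]
  [ 0   0  1  -1    4  0 ]
  [ 0   0  0   0    0  1 ]
r1 → r1 − 3·r3
  [ 1  12  0  16  -47  0 ]
  [ 0   1  0   1   -4  0 ]
  [ 0   0  1  -1    4  0 ]
  [ 0   0  0   0    0  1 ]
r1 → r1 − 12·r2
  [ 1  0  0   4   1  0 ]
  [ 0  1  0   1  -4  0 ]
  [ 0  0  1  -1   4  0 ]
  [ 0  0  0   0   0  1 ]

[[1, 0, 0, 4, 1, 0], [0, 1, 0, 1, -4, 0], [0, 0, 1, -1, 4, 0], [0, 0, 0, 0, 0, 1]]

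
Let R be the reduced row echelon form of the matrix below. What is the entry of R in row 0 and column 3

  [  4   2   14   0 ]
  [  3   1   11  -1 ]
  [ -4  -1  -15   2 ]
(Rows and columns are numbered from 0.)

-1

r1 ← 1/4·r1
  [  1  1/2  7/2   0 ]
  [  3    1   11  -1 ]
  [ -4   -1  -15   2 ]
r2 ← r2 − 3·r1
  [  1   1/2  7/2   0 ]
  [  0  -1/2  1/2  -1 ]
  [ -4    -1  -15   2 ]
r3 ← r3 + 4·r1
  [ 1   1/2  7/2   0 ]
  [ 0  -1/2  1/2  -1 ]
  [ 0     1   -1   2 ]
r2 ← -2·r2
  [ 1  1/2  7/2  0 ]
  [ 0    1   -1  2 ]
  [ 0    1   -1  2 ]
r3 ← r3 − r2
  [ 1  1/2  7/2  0 ]
  [ 0    1   -1  2 ]
  [ 0    0    0  0 ]
r1 ← r1 − 1/2·r2
  [ 1  0   4  -1 ]
  [ 0  1  -1   2 ]
  [ 0  0   0   0 ]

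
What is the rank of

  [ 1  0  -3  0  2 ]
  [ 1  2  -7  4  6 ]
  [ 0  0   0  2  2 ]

rank = 3

Subtract r1 from r2.
  [ 1  0  -3  0  2 ]
  [ 0  2  -4  4  4 ]
  [ 0  0   0  2  2 ]
Multiply r2 by 1/2.
  [ 1  0  -3  0  2 ]
  [ 0  1  -2  2  2 ]
  [ 0  0   0  2  2 ]
Multiply r3 by 1/2.
  [ 1  0  -3  0  2 ]
  [ 0  1  -2  2  2 ]
  [ 0  0   0  1  1 ]
Subtract 2 times r3 from r2.
  [ 1  0  -3  0  2 ]
  [ 0  1  -2  0  0 ]
  [ 0  0   0  1  1 ]
The reduced form has 3 nonzero rows.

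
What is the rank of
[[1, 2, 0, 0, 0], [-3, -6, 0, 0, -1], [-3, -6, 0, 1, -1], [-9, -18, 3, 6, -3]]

R2 -> R2 + 3·R1
  [  1    2  0  0   0 ]
  [  0    0  0  0  -1 ]
  [ -3   -6  0  1  -1 ]
  [ -9  -18  3  6  -3 ]
R3 -> R3 + 3·R1
  [  1    2  0  0   0 ]
  [  0    0  0  0  -1 ]
  [  0    0  0  1  -1 ]
  [ -9  -18  3  6  -3 ]
R4 -> R4 + 9·R1
  [ 1  2  0  0   0 ]
  [ 0  0  0  0  -1 ]
  [ 0  0  0  1  -1 ]
  [ 0  0  3  6  -3 ]
R2 ↔ R4
  [ 1  2  0  0   0 ]
  [ 0  0  3  6  -3 ]
  [ 0  0  0  1  -1 ]
  [ 0  0  0  0  -1 ]
R2 -> 1/3·R2
  [ 1  2  0  0   0 ]
  [ 0  0  1  2  -1 ]
  [ 0  0  0  1  -1 ]
  [ 0  0  0  0  -1 ]
R4 -> -1·R4
  [ 1  2  0  0   0 ]
  [ 0  0  1  2  -1 ]
  [ 0  0  0  1  -1 ]
  [ 0  0  0  0   1 ]
R3 -> R3 + R4
  [ 1  2  0  0   0 ]
  [ 0  0  1  2  -1 ]
  [ 0  0  0  1   0 ]
  [ 0  0  0  0   1 ]
R2 -> R2 + R4
  [ 1  2  0  0  0 ]
  [ 0  0  1  2  0 ]
  [ 0  0  0  1  0 ]
  [ 0  0  0  0  1 ]
R2 -> R2 − 2·R3
  [ 1  2  0  0  0 ]
  [ 0  0  1  0  0 ]
  [ 0  0  0  1  0 ]
  [ 0  0  0  0  1 ]
The reduced form has 4 nonzero rows.

rank = 4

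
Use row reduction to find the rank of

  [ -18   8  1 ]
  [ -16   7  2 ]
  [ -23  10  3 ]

ρ1 ← -1/18·ρ1
  [   1  -4/9  -1/18 ]
  [ -16     7      2 ]
  [ -23    10      3 ]
ρ2 ← ρ2 + 16·ρ1
  [   1  -4/9  -1/18 ]
  [   0  -1/9   10/9 ]
  [ -23    10      3 ]
ρ3 ← ρ3 + 23·ρ1
  [ 1  -4/9  -1/18 ]
  [ 0  -1/9   10/9 ]
  [ 0  -2/9  31/18 ]
ρ2 ← -9·ρ2
  [ 1  -4/9  -1/18 ]
  [ 0     1    -10 ]
  [ 0  -2/9  31/18 ]
ρ3 ← ρ3 + 2/9·ρ2
  [ 1  -4/9  -1/18 ]
  [ 0     1    -10 ]
  [ 0     0   -1/2 ]
ρ3 ← -2·ρ3
  [ 1  -4/9  -1/18 ]
  [ 0     1    -10 ]
  [ 0     0      1 ]
ρ2 ← ρ2 + 10·ρ3
  [ 1  -4/9  -1/18 ]
  [ 0     1      0 ]
  [ 0     0      1 ]
ρ1 ← ρ1 + 1/18·ρ3
  [ 1  -4/9  0 ]
  [ 0     1  0 ]
  [ 0     0  1 ]
ρ1 ← ρ1 + 4/9·ρ2
  [ 1  0  0 ]
  [ 0  1  0 ]
  [ 0  0  1 ]
The reduced form has 3 nonzero rows.

rank = 3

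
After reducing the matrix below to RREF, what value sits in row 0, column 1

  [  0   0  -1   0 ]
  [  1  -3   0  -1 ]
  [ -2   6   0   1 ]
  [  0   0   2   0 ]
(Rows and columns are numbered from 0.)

r1 ↔ r2
  [  1  -3   0  -1 ]
  [  0   0  -1   0 ]
  [ -2   6   0   1 ]
  [  0   0   2   0 ]
r3 := r3 + 2·r1
  [ 1  -3   0  -1 ]
  [ 0   0  -1   0 ]
  [ 0   0   0  -1 ]
  [ 0   0   2   0 ]
r2 := -1·r2
  [ 1  -3  0  -1 ]
  [ 0   0  1   0 ]
  [ 0   0  0  -1 ]
  [ 0   0  2   0 ]
r4 := r4 − 2·r2
  [ 1  -3  0  -1 ]
  [ 0   0  1   0 ]
  [ 0   0  0  -1 ]
  [ 0   0  0   0 ]
r3 := -1·r3
  [ 1  -3  0  -1 ]
  [ 0   0  1   0 ]
  [ 0   0  0   1 ]
  [ 0   0  0   0 ]
r1 := r1 + r3
  [ 1  -3  0  0 ]
  [ 0   0  1  0 ]
  [ 0   0  0  1 ]
  [ 0   0  0  0 ]

-3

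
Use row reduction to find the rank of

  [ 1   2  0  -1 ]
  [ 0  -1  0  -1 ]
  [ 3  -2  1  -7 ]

R3 -> R3 − 3·R1
  [ 1   2  0  -1 ]
  [ 0  -1  0  -1 ]
  [ 0  -8  1  -4 ]
R2 -> -1·R2
  [ 1   2  0  -1 ]
  [ 0   1  0   1 ]
  [ 0  -8  1  -4 ]
R3 -> R3 + 8·R2
  [ 1  2  0  -1 ]
  [ 0  1  0   1 ]
  [ 0  0  1   4 ]
R1 -> R1 − 2·R2
  [ 1  0  0  -3 ]
  [ 0  1  0   1 ]
  [ 0  0  1   4 ]
The reduced form has 3 nonzero rows.

rank = 3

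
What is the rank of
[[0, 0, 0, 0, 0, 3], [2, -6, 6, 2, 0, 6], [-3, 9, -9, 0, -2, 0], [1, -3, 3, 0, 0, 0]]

rank = 4

r1 ↔ r2
r1 ← 1/2·r1
r3 ← r3 + 3·r1
r4 ← r4 − r1
r2 ↔ r3
r2 ← 1/3·r2
r4 ← r4 + r2
r3 ↔ r4
r3 ← -3/2·r3
r4 ← 1/3·r4
r2 ← r2 − 3·r4
r1 ← r1 − 3·r4
r2 ← r2 + 2/3·r3
r1 ← r1 − r2
The reduced form has 4 nonzero rows.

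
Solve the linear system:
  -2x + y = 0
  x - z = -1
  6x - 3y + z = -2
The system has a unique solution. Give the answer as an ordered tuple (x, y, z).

Form the augmented matrix and row-reduce:
  [ -2   1   0  |   0 ]
  [  1   0  -1  |  -1 ]
  [  6  -3   1  |  -2 ]
R1 ← -1/2·R1
  [ 1  -1/2   0  |   0 ]
  [ 1     0  -1  |  -1 ]
  [ 6    -3   1  |  -2 ]
R2 ← R2 − R1
  [ 1  -1/2   0  |   0 ]
  [ 0   1/2  -1  |  -1 ]
  [ 6    -3   1  |  -2 ]
R3 ← R3 − 6·R1
  [ 1  -1/2   0  |   0 ]
  [ 0   1/2  -1  |  -1 ]
  [ 0     0   1  |  -2 ]
R2 ← 2·R2
  [ 1  -1/2   0  |   0 ]
  [ 0     1  -2  |  -2 ]
  [ 0     0   1  |  -2 ]
R2 ← R2 + 2·R3
  [ 1  -1/2  0  |   0 ]
  [ 0     1  0  |  -6 ]
  [ 0     0  1  |  -2 ]
R1 ← R1 + 1/2·R2
  [ 1  0  0  |  -3 ]
  [ 0  1  0  |  -6 ]
  [ 0  0  1  |  -2 ]
Reading off the last column: x = -3, y = -6, z = -2.

(-3, -6, -2)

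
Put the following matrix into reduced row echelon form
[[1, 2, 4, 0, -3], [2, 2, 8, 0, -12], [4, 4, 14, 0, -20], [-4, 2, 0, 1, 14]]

[[1, 0, 0, 0, -1], [0, 1, 0, 0, 3], [0, 0, 1, 0, -2], [0, 0, 0, 1, 4]]

Subtract 2 times R1 from R2.
Subtract 4 times R1 from R3.
Add 4 times R1 to R4.
Multiply R2 by -1/2.
Add 4 times R2 to R3.
Subtract 10 times R2 from R4.
Multiply R3 by -1/2.
Subtract 16 times R3 from R4.
Subtract 4 times R3 from R1.
Subtract 2 times R2 from R1.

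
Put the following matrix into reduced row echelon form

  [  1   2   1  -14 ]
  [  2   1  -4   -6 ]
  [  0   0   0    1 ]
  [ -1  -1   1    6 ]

[[1, 0, -3, 0], [0, 1, 2, 0], [0, 0, 0, 1], [0, 0, 0, 0]]

Subtract 2 times R1 from R2.
  [  1   2   1  -14 ]
  [  0  -3  -6   22 ]
  [  0   0   0    1 ]
  [ -1  -1   1    6 ]
Add R1 to R4.
  [ 1   2   1  -14 ]
  [ 0  -3  -6   22 ]
  [ 0   0   0    1 ]
  [ 0   1   2   -8 ]
Multiply R2 by -1/3.
  [ 1  2  1    -14 ]
  [ 0  1  2  -22/3 ]
  [ 0  0  0      1 ]
  [ 0  1  2     -8 ]
Subtract R2 from R4.
  [ 1  2  1    -14 ]
  [ 0  1  2  -22/3 ]
  [ 0  0  0      1 ]
  [ 0  0  0   -2/3 ]
Add 2/3 times R3 to R4.
  [ 1  2  1    -14 ]
  [ 0  1  2  -22/3 ]
  [ 0  0  0      1 ]
  [ 0  0  0      0 ]
Add 22/3 times R3 to R2.
  [ 1  2  1  -14 ]
  [ 0  1  2    0 ]
  [ 0  0  0    1 ]
  [ 0  0  0    0 ]
Add 14 times R3 to R1.
  [ 1  2  1  0 ]
  [ 0  1  2  0 ]
  [ 0  0  0  1 ]
  [ 0  0  0  0 ]
Subtract 2 times R2 from R1.
  [ 1  0  -3  0 ]
  [ 0  1   2  0 ]
  [ 0  0   0  1 ]
  [ 0  0   0  0 ]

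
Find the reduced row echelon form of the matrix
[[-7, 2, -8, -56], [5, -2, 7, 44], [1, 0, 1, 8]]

[[1, 0, 0, 4], [0, 1, 0, 2], [0, 0, 1, 4]]

Multiply R1 by -1/7.
  [ 1  -2/7  8/7   8 ]
  [ 5    -2    7  44 ]
  [ 1     0    1   8 ]
Subtract 5 times R1 from R2.
  [ 1  -2/7  8/7  8 ]
  [ 0  -4/7  9/7  4 ]
  [ 1     0    1  8 ]
Subtract R1 from R3.
  [ 1  -2/7   8/7  8 ]
  [ 0  -4/7   9/7  4 ]
  [ 0   2/7  -1/7  0 ]
Multiply R2 by -7/4.
  [ 1  -2/7   8/7   8 ]
  [ 0     1  -9/4  -7 ]
  [ 0   2/7  -1/7   0 ]
Subtract 2/7 times R2 from R3.
  [ 1  -2/7   8/7   8 ]
  [ 0     1  -9/4  -7 ]
  [ 0     0   1/2   2 ]
Multiply R3 by 2.
  [ 1  -2/7   8/7   8 ]
  [ 0     1  -9/4  -7 ]
  [ 0     0     1   4 ]
Add 9/4 times R3 to R2.
  [ 1  -2/7  8/7  8 ]
  [ 0     1    0  2 ]
  [ 0     0    1  4 ]
Subtract 8/7 times R3 from R1.
  [ 1  -2/7  0  24/7 ]
  [ 0     1  0     2 ]
  [ 0     0  1     4 ]
Add 2/7 times R2 to R1.
  [ 1  0  0  4 ]
  [ 0  1  0  2 ]
  [ 0  0  1  4 ]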